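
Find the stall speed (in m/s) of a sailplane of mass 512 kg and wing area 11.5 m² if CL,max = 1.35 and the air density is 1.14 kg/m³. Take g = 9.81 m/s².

Stall occurs when L = W at CL,max. W = mg = 512 × 9.81 = 5023 N.
From L = ½ρV²S·CL,max = W: V_stall = √(2W/(ρSCL,max)) = √(2·5023/(1.14·11.5·1.35))
V_stall = √567.6 = 23.8 m/s

V_stall = 23.8 m/s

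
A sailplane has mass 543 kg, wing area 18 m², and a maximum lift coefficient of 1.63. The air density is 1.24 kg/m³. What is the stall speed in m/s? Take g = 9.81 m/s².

V_stall = 17.1 m/s

Weight W = mg = 543 × 9.81 = 5327 N.
From L = ½ρV²S·CL,max = W: V_stall = √(2W/(ρSCL,max)) = √(2·5327/(1.24·18·1.63))
V_stall = √292.8 = 17.1 m/s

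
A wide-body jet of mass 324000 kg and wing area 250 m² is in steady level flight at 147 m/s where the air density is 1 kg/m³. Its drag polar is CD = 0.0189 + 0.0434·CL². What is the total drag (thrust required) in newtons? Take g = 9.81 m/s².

Level flight ⇒ L = W = m·g = 324000 × 9.81 = 3.1784×10^6 N.
q = ½ρv² = ½ × 1 × 147² = 10800 Pa.
CL = W/(q·S) = 3.1784×10^6 / (10800 × 250) = 1.177.
CD = 0.0189 + 0.0434 × 1.177² = 0.07899.
D = q·S·CD = 10800 × 250 × 0.07899 = 2.134×10^5 N

D = 2.13×10^5 N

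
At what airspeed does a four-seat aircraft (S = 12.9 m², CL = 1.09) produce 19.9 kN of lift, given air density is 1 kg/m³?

v = 53.2 m/s

L = ½ρv²S·CL ⇒ v = √(2L/(ρ·S·CL))
v = √(2 × 19900 / (1 × 12.9 × 1.09)) = √2831 = 53.2 m/s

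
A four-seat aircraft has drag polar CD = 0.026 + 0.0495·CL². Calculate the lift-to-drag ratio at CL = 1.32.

CD = 0.026 + 0.0495 × 1.32² = 0.1122
L/D = CL/CD = 1.32 / 0.1122 = 11.8

L/D = 11.8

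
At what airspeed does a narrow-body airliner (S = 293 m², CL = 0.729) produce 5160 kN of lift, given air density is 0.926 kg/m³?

L = ½ρv²S·CL ⇒ v = √(2L/(ρ·S·CL))
v = √(2 × 5.16×10^6 / (0.926 × 293 × 0.729)) = √52180 = 228 m/s

v = 228 m/s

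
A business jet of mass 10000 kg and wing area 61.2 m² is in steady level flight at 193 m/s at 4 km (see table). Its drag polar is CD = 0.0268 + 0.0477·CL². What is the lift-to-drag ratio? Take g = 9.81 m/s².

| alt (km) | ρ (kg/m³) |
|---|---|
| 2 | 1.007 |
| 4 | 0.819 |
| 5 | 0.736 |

L/D = 3.85

At 4 km, from the table: ρ = 0.819 kg/m³.
Level flight ⇒ L = W = m·g = 10000 × 9.81 = 98100 N.
q = ½ρv² = ½ × 0.819 × 193² = 15250 Pa.
CL = 2W/(ρv²S) = 2×98100/(0.819×193²×61.2) = 0.1051.
CD = 0.0268 + 0.0477 × 0.1051² = 0.02733.
L/D = CL/CD = 0.1051 / 0.02733 = 3.85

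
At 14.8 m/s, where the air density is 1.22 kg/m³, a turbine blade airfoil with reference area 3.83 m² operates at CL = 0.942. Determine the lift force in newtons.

Dynamic pressure q = ½ρv² = ½ × 1.22 × 14.8² = 133.6 Pa.
L = q·S·CL = 133.6 × 3.83 × 0.942 = 482 N

L = 482 N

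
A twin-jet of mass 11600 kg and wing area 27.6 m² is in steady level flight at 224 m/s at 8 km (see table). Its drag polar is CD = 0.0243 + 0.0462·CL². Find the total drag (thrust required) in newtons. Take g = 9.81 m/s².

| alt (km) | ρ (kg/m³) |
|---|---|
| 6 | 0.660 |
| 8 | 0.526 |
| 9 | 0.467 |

D = 10500 N

At 8 km, from the table: ρ = 0.526 kg/m³.
Weight W = mg = 11600 × 9.81 = 1.138×10^5 N; in level flight L = W.
q = ½ρv² = ½ × 0.526 × 224² = 13200 Pa.
CL = 2W/(ρv²S) = 2×1.138×10^5/(0.526×224²×27.6) = 0.3124.
CD = 0.0243 + 0.0462 × 0.3124² = 0.02881.
D = q·S·CD = 13200 × 27.6 × 0.02881 = 10490 N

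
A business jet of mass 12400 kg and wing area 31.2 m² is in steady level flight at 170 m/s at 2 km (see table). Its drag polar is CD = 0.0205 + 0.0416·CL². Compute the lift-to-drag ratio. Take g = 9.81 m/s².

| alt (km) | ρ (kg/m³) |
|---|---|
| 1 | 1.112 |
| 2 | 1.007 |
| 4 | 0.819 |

At 2 km, from the table: ρ = 1.007 kg/m³.
Level flight ⇒ L = W = m·g = 12400 × 9.81 = 1.2164×10^5 N.
q = ½ρv² = ½ × 1.007 × 170² = 14550 Pa.
CL = 2W/(ρv²S) = 2×1.2164×10^5/(1.007×170²×31.2) = 0.2679.
CD = 0.0205 + 0.0416 × 0.2679² = 0.02349.
L/D = CL/CD = 0.2679 / 0.02349 = 11.4

L/D = 11.4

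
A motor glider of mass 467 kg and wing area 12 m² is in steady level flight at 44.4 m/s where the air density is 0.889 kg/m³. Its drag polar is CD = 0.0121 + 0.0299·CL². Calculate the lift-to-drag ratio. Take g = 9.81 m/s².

L/D = 24.5

In steady level flight, lift balances weight: W = mg = 467 × 9.81 = 4581.3 N.
Dynamic pressure q = 0.5 × 0.889 × 44.4² = 876.3 Pa.
Required CL = L/(qS) = 4581.3/(876.3·12) = 0.4357.
CD = 0.0121 + 0.0299 × 0.4357² = 0.01778.
L/D = CL/CD = 0.4357 / 0.01778 = 24.5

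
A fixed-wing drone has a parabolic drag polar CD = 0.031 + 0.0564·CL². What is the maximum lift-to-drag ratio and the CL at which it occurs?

For CD = CD0 + K·CL², (L/D)max occurs at CL* = √(CD0/K) and equals 1/(2√(K·CD0)).
(L/D)max = 1/(2√(0.0564 × 0.031)) = 1/(2 × 0.04181) = 12
CL* = √(0.031/0.0564) = 0.741

(L/D)max = 12, at CL = 0.741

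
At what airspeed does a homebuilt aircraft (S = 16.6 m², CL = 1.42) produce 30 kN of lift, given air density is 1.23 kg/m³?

L = ½ρv²S·CL ⇒ v = √(2L/(ρ·S·CL))
v = √(2 × 30000 / (1.23 × 16.6 × 1.42)) = √2069 = 45.5 m/s

v = 45.5 m/s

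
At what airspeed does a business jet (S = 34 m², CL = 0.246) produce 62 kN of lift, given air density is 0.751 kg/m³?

v = 141 m/s

L = ½ρv²S·CL ⇒ v = √(2L/(ρ·S·CL))
v = √(2 × 62000 / (0.751 × 34 × 0.246)) = √19740 = 141 m/s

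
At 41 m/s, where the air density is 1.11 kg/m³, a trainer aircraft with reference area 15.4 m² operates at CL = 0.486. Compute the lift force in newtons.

L = 6980 N

L = ½ρv²S·CL = ½ × 1.11 × 41² × 15.4 × 0.486 = 6980 N ≈ 6.98 kN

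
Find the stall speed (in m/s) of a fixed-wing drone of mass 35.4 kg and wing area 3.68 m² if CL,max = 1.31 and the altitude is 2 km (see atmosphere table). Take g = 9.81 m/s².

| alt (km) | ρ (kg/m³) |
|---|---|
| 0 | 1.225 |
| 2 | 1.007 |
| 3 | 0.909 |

At 2 km, from the table: ρ = 1.007 kg/m³.
At stall, lift equals weight: L = W = m·g = 35.4 × 9.81 = 347.3 N.
From L = ½ρV²S·CL,max = W: V_stall = √(2W/(ρSCL,max)) = √(2·347.3/(1.007·3.68·1.31))
V_stall = √143.1 = 12 m/s

V_stall = 12 m/s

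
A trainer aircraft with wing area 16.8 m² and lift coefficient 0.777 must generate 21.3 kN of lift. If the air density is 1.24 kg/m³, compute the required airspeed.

L = ½ρv²S·CL ⇒ v = √(2L/(ρ·S·CL))
v = √(2 × 21300 / (1.24 × 16.8 × 0.777)) = √2632 = 51.3 m/s

v = 51.3 m/s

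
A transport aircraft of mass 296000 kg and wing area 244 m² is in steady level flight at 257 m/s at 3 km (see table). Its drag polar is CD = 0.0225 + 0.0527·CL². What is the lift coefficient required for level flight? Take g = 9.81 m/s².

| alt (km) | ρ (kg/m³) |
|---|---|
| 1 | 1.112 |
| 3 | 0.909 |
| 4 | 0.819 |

At 3 km, from the table: ρ = 0.909 kg/m³.
Level flight ⇒ L = W = m·g = 296000 × 9.81 = 2.9038×10^6 N.
Dynamic pressure q = 0.5 × 0.909 × 257² = 30020 Pa.
Required CL = L/(qS) = 2.9038×10^6/(30020·244) = 0.3964.

CL = 0.396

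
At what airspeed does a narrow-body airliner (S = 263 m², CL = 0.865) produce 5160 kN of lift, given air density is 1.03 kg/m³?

L = ½ρv²S·CL ⇒ v = √(2L/(ρ·S·CL))
v = √(2 × 5.16×10^6 / (1.03 × 263 × 0.865)) = √44040 = 210 m/s

v = 210 m/s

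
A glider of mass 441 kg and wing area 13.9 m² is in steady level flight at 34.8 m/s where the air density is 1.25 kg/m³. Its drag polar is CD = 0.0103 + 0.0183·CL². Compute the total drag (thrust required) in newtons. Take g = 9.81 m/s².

In steady level flight, lift balances weight: W = mg = 441 × 9.81 = 4326.2 N.
Dynamic pressure q = 0.5 × 1.25 × 34.8² = 756.9 Pa.
CL = W/(q·S) = 4326.2 / (756.9 × 13.9) = 0.4112.
CD = 0.0103 + 0.0183 × 0.4112² = 0.01339.
D = q·S·CD = 756.9 × 13.9 × 0.01339 = 140.9 N

D = 141 N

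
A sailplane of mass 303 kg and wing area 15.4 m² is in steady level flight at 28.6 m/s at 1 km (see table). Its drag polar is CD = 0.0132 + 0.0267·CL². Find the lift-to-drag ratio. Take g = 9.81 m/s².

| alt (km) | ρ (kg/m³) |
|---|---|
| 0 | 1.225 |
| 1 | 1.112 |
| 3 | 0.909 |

L/D = 23.6

At 1 km, from the table: ρ = 1.112 kg/m³.
Level flight ⇒ L = W = m·g = 303 × 9.81 = 2972.4 N.
Dynamic pressure q = 0.5 × 1.112 × 28.6² = 454.8 Pa.
CL = 2W/(ρv²S) = 2×2972.4/(1.112×28.6²×15.4) = 0.4244.
CD = 0.0132 + 0.0267 × 0.4244² = 0.01801.
L/D = CL/CD = 0.4244 / 0.01801 = 23.6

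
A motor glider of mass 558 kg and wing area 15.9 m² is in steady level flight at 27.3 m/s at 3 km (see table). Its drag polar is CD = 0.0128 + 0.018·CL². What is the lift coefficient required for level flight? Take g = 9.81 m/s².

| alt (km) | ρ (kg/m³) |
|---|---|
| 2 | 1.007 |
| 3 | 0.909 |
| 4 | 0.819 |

CL = 1.02

At 3 km, from the table: ρ = 0.909 kg/m³.
In steady level flight, lift balances weight: W = mg = 558 × 9.81 = 5474 N.
Dynamic pressure q = 0.5 × 0.909 × 27.3² = 338.7 Pa.
CL = 2W/(ρv²S) = 2×5474/(0.909×27.3²×15.9) = 1.016.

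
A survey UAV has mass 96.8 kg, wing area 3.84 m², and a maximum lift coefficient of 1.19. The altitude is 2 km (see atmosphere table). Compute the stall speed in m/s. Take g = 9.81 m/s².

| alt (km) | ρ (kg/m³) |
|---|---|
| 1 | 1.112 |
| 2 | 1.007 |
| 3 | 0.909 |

V_stall = 20.3 m/s

At 2 km, from the table: ρ = 1.007 kg/m³.
At stall, lift equals weight: L = W = m·g = 96.8 × 9.81 = 949.6 N.
V_stall = √(2W/(ρ·S·CL,max)) = √(2 × 949.6 / (1.007 × 3.84 × 1.19))
V_stall = √412.7 = 20.3 m/s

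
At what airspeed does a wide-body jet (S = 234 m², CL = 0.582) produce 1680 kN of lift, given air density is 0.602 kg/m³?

v = 202 m/s

L = ½ρv²S·CL ⇒ v = √(2L/(ρ·S·CL))
v = √(2 × 1.68×10^6 / (0.602 × 234 × 0.582)) = √40980 = 202 m/s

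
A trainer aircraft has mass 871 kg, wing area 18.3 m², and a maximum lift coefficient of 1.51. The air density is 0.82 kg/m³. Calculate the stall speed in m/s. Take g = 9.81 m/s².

V_stall = 27.5 m/s

Weight W = mg = 871 × 9.81 = 8545 N.
V_stall = √(2W/(ρ·S·CL,max)) = √(2 × 8545 / (0.82 × 18.3 × 1.51))
V_stall = √754.2 = 27.5 m/s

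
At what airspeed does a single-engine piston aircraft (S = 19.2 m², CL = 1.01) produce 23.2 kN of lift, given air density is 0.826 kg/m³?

v = 53.8 m/s

L = ½ρv²S·CL ⇒ v = √(2L/(ρ·S·CL))
v = √(2 × 23200 / (0.826 × 19.2 × 1.01)) = √2897 = 53.8 m/s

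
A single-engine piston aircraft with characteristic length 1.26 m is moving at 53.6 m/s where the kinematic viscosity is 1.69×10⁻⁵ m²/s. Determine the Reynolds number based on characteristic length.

Re = 4×10^6

Re = v·c/ν = 53.6 × 1.26 / (1.69×10⁻⁵) = 4×10^6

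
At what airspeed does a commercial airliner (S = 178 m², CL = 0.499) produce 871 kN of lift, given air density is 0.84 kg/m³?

L = ½ρv²S·CL ⇒ v = √(2L/(ρ·S·CL))
v = √(2 × 8.71×10^5 / (0.84 × 178 × 0.499)) = √23350 = 153 m/s

v = 153 m/s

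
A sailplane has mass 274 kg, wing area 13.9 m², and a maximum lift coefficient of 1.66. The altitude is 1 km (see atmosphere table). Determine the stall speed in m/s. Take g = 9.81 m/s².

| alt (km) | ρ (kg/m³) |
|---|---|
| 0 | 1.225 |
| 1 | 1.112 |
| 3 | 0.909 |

V_stall = 14.5 m/s

At 1 km, from the table: ρ = 1.112 kg/m³.
Weight W = mg = 274 × 9.81 = 2688 N.
From L = ½ρV²S·CL,max = W: V_stall = √(2W/(ρSCL,max)) = √(2·2688/(1.112·13.9·1.66))
V_stall = √209.5 = 14.5 m/s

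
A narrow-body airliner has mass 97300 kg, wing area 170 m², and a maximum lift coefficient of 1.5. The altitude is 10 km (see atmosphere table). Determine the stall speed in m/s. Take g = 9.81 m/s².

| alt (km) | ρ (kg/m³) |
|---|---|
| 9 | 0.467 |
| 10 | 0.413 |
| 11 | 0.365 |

At 10 km, from the table: ρ = 0.413 kg/m³.
At stall, lift equals weight: L = W = m·g = 97300 × 9.81 = 9.545×10^5 N.
V_stall = √(2W/(ρ·S·CL,max)) = √(2 × 9.545×10^5 / (0.413 × 170 × 1.5))
V_stall = √18130 = 135 m/s

V_stall = 135 m/s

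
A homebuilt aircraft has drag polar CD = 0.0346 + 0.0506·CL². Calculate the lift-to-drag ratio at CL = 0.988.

L/D = 11.8

CD = 0.0346 + 0.0506 × 0.988² = 0.08399
L/D = CL/CD = 0.988 / 0.08399 = 11.8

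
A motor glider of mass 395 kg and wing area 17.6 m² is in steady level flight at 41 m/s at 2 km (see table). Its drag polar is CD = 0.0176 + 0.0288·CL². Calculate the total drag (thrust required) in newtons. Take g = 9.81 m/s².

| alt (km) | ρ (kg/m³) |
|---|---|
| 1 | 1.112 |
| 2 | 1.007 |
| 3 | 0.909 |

D = 291 N

At 2 km, from the table: ρ = 1.007 kg/m³.
Level flight ⇒ L = W = m·g = 395 × 9.81 = 3875 N.
Dynamic pressure q = 0.5 × 1.007 × 41² = 846.4 Pa.
CL = W/(q·S) = 3875 / (846.4 × 17.6) = 0.2601.
CD = 0.0176 + 0.0288 × 0.2601² = 0.01955.
D = q·S·CD = 846.4 × 17.6 × 0.01955 = 291.2 N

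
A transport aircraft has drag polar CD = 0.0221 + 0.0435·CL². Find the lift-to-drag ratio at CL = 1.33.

L/D = 13.4

CD = 0.0221 + 0.0435 × 1.33² = 0.09905
L/D = CL/CD = 1.33 / 0.09905 = 13.4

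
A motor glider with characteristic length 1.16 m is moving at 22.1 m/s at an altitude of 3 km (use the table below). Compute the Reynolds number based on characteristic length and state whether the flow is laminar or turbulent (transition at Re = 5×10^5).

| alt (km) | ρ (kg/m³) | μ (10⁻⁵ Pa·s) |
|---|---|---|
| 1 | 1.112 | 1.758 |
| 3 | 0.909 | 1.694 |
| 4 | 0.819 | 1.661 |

Re = 1.38×10^6 (turbulent)

At 3 km, from the table: ρ = 0.909 kg/m³, μ = 1.694×10⁻⁵ Pa·s.
Re = ρ·v·c/μ = 0.909 × 22.1 × 1.16 / (1.694×10⁻⁵) = 1.38×10^6
Since 1.38×10^6 > 5×10^5, the flow is turbulent.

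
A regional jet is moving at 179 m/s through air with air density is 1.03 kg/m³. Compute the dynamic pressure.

q = ½ρv² = ½ × 1.03 × 179² = 16500 Pa

q = 16500 Pa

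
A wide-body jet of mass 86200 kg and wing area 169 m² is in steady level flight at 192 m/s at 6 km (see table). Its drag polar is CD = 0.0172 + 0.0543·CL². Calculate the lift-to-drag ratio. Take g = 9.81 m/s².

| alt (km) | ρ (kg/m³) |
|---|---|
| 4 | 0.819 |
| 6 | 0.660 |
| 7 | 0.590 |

At 6 km, from the table: ρ = 0.660 kg/m³.
Level flight ⇒ L = W = m·g = 86200 × 9.81 = 8.4562×10^5 N.
Dynamic pressure q = 0.5 × 0.66 × 192² = 12170 Pa.
Required CL = L/(qS) = 8.4562×10^5/(12170·169) = 0.4113.
CD = 0.0172 + 0.0543 × 0.4113² = 0.02639.
L/D = CL/CD = 0.4113 / 0.02639 = 15.6

L/D = 15.6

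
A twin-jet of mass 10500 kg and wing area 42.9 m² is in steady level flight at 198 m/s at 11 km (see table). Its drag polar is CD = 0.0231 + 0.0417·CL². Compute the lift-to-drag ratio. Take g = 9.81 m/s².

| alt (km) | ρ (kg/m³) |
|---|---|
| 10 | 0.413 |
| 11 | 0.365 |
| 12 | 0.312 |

L/D = 12.1

At 11 km, from the table: ρ = 0.365 kg/m³.
Level flight ⇒ L = W = m·g = 10500 × 9.81 = 1.03×10^5 N.
q = ½ρv² = ½ × 0.365 × 198² = 7155 Pa.
CL = 2W/(ρv²S) = 2×1.03×10^5/(0.365×198²×42.9) = 0.3356.
CD = 0.0231 + 0.0417 × 0.3356² = 0.0278.
L/D = CL/CD = 0.3356 / 0.0278 = 12.1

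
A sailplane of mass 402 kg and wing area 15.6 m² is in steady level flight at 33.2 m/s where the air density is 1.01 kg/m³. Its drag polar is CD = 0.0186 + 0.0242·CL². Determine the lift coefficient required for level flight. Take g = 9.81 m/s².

Weight W = mg = 402 × 9.81 = 3943.6 N; in level flight L = W.
Dynamic pressure q = 0.5 × 1.01 × 33.2² = 556.6 Pa.
CL = 2W/(ρv²S) = 2×3943.6/(1.01×33.2²×15.6) = 0.4542.

CL = 0.454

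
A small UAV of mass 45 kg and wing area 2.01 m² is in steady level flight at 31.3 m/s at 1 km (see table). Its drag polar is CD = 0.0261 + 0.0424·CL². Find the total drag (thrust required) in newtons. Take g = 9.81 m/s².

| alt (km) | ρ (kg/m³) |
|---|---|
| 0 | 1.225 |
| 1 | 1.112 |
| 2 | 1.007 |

At 1 km, from the table: ρ = 1.112 kg/m³.
Level flight ⇒ L = W = m·g = 45 × 9.81 = 441.45 N.
Dynamic pressure q = 0.5 × 1.112 × 31.3² = 544.7 Pa.
Required CL = L/(qS) = 441.45/(544.7·2.01) = 0.4032.
CD = 0.0261 + 0.0424 × 0.4032² = 0.03299.
D = q·S·CD = 544.7 × 2.01 × 0.03299 = 36.12 N

D = 36.1 N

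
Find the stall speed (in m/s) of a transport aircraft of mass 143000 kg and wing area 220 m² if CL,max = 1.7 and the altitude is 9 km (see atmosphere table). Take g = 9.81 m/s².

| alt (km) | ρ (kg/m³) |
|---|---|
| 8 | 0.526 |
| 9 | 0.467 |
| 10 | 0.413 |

At 9 km, from the table: ρ = 0.467 kg/m³.
At stall, lift equals weight: L = W = m·g = 143000 × 9.81 = 1.403×10^6 N.
V_stall = √(2W/(ρ·S·CL,max)) = √(2 × 1.403×10^6 / (0.467 × 220 × 1.7))
V_stall = √16060 = 127 m/s

V_stall = 127 m/s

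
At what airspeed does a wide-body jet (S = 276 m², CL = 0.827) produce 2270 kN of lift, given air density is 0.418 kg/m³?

L = ½ρv²S·CL ⇒ v = √(2L/(ρ·S·CL))
v = √(2 × 2.27×10^6 / (0.418 × 276 × 0.827)) = √47580 = 218 m/s

v = 218 m/s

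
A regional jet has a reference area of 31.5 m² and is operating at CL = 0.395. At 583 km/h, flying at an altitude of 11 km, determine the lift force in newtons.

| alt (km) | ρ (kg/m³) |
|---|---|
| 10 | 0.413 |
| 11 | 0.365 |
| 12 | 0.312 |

At 11 km, from the table: ρ = 0.365 kg/m³.
Convert speed: v = 583 km/h ÷ 3.6 = 161.9 m/s.
L = ½ρv²S·CL = ½ × 0.365 × 161.9² × 31.5 × 0.395 = 59600 N ≈ 59.6 kN

L = 59600 N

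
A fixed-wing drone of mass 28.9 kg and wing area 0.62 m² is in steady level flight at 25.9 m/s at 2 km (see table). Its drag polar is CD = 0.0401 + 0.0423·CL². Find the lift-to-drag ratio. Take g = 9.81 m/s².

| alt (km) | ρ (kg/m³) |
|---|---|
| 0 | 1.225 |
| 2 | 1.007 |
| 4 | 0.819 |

L/D = 11.5

At 2 km, from the table: ρ = 1.007 kg/m³.
Weight W = mg = 28.9 × 9.81 = 283.51 N; in level flight L = W.
Dynamic pressure q = 0.5 × 1.007 × 25.9² = 337.8 Pa.
CL = W/(q·S) = 283.51 / (337.8 × 0.62) = 1.354.
CD = 0.0401 + 0.0423 × 1.354² = 0.1176.
L/D = CL/CD = 1.354 / 0.1176 = 11.5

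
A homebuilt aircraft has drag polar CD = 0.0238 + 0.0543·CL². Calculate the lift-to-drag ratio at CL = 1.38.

CD = 0.0238 + 0.0543 × 1.38² = 0.1272
L/D = CL/CD = 1.38 / 0.1272 = 10.8

L/D = 10.8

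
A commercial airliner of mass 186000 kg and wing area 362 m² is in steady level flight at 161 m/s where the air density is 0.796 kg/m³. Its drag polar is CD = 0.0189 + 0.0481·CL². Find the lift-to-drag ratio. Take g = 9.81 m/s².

L/D = 16.1

In steady level flight, lift balances weight: W = mg = 186000 × 9.81 = 1.8247×10^6 N.
q = ½ρv² = ½ × 0.796 × 161² = 10320 Pa.
CL = W/(q·S) = 1.8247×10^6 / (10320 × 362) = 0.4886.
CD = 0.0189 + 0.0481 × 0.4886² = 0.03038.
L/D = CL/CD = 0.4886 / 0.03038 = 16.1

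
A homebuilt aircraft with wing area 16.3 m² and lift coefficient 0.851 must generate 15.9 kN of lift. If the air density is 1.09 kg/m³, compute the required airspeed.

v = 45.9 m/s

L = ½ρv²S·CL ⇒ v = √(2L/(ρ·S·CL))
v = √(2 × 15900 / (1.09 × 16.3 × 0.851)) = √2103 = 45.9 m/s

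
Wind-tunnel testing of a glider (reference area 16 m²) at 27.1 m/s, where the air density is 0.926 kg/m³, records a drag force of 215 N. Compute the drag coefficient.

CD = 0.0395

From D = ½ρv²S·CD, rearranging gives CD = 2D/(ρv²S).
CD = 2 × 215 / (0.926 × 27.1² × 16) = 0.0395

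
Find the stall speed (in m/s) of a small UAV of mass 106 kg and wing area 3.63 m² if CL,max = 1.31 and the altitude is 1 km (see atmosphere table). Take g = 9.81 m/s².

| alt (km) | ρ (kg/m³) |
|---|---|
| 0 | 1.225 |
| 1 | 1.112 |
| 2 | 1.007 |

V_stall = 19.8 m/s

At 1 km, from the table: ρ = 1.112 kg/m³.
Stall occurs when L = W at CL,max. W = mg = 106 × 9.81 = 1040 N.
From L = ½ρV²S·CL,max = W: V_stall = √(2W/(ρSCL,max)) = √(2·1040/(1.112·3.63·1.31))
V_stall = √393.3 = 19.8 m/s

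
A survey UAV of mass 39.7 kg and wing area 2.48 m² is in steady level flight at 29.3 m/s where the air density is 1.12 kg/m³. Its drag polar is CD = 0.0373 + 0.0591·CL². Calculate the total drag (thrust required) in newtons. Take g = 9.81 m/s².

D = 52 N

Weight W = mg = 39.7 × 9.81 = 389.46 N; in level flight L = W.
q = ½ρv² = ½ × 1.12 × 29.3² = 480.8 Pa.
Required CL = L/(qS) = 389.46/(480.8·2.48) = 0.3267.
CD = 0.0373 + 0.0591 × 0.3267² = 0.04361.
D = q·S·CD = 480.8 × 2.48 × 0.04361 = 51.99 N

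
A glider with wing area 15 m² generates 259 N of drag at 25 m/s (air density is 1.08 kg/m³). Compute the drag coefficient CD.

From D = ½ρv²S·CD, rearranging gives CD = 2D/(ρv²S).
CD = 2 × 259 / (1.08 × 25² × 15) = 0.0512

CD = 0.0512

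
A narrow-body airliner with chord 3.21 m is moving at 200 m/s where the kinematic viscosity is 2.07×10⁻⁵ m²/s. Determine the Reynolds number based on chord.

Re = v·c/ν = 200 × 3.21 / (2.07×10⁻⁵) = 3.1×10^7

Re = 3.1×10^7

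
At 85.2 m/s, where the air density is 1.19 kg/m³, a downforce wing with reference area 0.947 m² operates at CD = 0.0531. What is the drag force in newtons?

D = 217 N

Dynamic pressure q = ½ρv² = ½ × 1.19 × 85.2² = 4319 Pa.
D = q·S·CD = 4319 × 0.947 × 0.0531 = 217 N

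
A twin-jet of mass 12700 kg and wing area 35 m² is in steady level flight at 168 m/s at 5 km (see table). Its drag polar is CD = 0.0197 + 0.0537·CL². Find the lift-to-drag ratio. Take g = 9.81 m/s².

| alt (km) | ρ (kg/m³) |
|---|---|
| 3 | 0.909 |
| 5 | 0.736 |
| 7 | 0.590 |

At 5 km, from the table: ρ = 0.736 kg/m³.
Level flight ⇒ L = W = m·g = 12700 × 9.81 = 1.2459×10^5 N.
Dynamic pressure q = 0.5 × 0.736 × 168² = 10390 Pa.
Required CL = L/(qS) = 1.2459×10^5/(10390·35) = 0.3427.
CD = 0.0197 + 0.0537 × 0.3427² = 0.02601.
L/D = CL/CD = 0.3427 / 0.02601 = 13.2

L/D = 13.2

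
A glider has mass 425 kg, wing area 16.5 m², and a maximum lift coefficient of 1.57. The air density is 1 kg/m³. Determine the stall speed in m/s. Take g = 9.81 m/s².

Stall occurs when L = W at CL,max. W = mg = 425 × 9.81 = 4169 N.
From L = ½ρV²S·CL,max = W: V_stall = √(2W/(ρSCL,max)) = √(2·4169/(1·16.5·1.57))
V_stall = √321.9 = 17.9 m/s

V_stall = 17.9 m/s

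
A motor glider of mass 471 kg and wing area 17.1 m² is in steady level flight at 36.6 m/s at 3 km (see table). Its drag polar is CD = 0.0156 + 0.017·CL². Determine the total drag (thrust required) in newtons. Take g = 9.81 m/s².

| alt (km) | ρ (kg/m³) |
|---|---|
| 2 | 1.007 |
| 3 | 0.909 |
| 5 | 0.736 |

D = 197 N

At 3 km, from the table: ρ = 0.909 kg/m³.
Weight W = mg = 471 × 9.81 = 4620.5 N; in level flight L = W.
q = ½ρv² = ½ × 0.909 × 36.6² = 608.8 Pa.
CL = W/(q·S) = 4620.5 / (608.8 × 17.1) = 0.4438.
CD = 0.0156 + 0.017 × 0.4438² = 0.01895.
D = q·S·CD = 608.8 × 17.1 × 0.01895 = 197.3 N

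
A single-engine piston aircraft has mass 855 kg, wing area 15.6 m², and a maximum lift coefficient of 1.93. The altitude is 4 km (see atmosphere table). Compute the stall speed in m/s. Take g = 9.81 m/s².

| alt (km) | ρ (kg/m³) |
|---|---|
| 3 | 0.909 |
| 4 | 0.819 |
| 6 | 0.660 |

V_stall = 26.1 m/s

At 4 km, from the table: ρ = 0.819 kg/m³.
Stall occurs when L = W at CL,max. W = mg = 855 × 9.81 = 8388 N.
V_stall = √(2W/(ρ·S·CL,max)) = √(2 × 8388 / (0.819 × 15.6 × 1.93))
V_stall = √680.3 = 26.1 m/s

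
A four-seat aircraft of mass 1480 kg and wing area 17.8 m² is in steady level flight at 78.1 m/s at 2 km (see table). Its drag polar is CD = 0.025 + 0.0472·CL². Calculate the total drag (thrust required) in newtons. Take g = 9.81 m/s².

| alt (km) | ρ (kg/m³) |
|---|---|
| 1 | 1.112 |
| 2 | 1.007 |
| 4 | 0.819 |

D = 1550 N

At 2 km, from the table: ρ = 1.007 kg/m³.
Level flight ⇒ L = W = m·g = 1480 × 9.81 = 14519 N.
q = ½ρv² = ½ × 1.007 × 78.1² = 3071 Pa.
CL = W/(q·S) = 14519 / (3071 × 17.8) = 0.2656.
CD = 0.025 + 0.0472 × 0.2656² = 0.02833.
D = q·S·CD = 3071 × 17.8 × 0.02833 = 1549 N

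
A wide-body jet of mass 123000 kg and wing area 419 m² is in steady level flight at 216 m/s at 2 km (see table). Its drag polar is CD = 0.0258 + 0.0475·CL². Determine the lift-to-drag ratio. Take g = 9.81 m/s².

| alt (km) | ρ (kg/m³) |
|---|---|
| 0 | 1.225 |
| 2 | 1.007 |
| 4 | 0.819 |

At 2 km, from the table: ρ = 1.007 kg/m³.
Weight W = mg = 123000 × 9.81 = 1.2066×10^6 N; in level flight L = W.
Dynamic pressure q = 0.5 × 1.007 × 216² = 23490 Pa.
Required CL = L/(qS) = 1.2066×10^6/(23490·419) = 0.1226.
CD = 0.0258 + 0.0475 × 0.1226² = 0.02651.
L/D = CL/CD = 0.1226 / 0.02651 = 4.62

L/D = 4.62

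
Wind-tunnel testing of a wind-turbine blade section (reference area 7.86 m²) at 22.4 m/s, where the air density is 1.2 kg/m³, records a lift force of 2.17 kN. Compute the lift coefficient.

CL = 0.917

From L = ½ρv²S·CL, rearranging gives CL = 2L/(ρv²S).
CL = 2 × 2170 / (1.2 × 22.4² × 7.86) = 0.917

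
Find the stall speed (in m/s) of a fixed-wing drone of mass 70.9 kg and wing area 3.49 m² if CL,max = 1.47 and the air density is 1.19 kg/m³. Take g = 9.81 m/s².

V_stall = 15.1 m/s

Weight W = mg = 70.9 × 9.81 = 695.5 N.
V_stall = √(2W/(ρ·S·CL,max)) = √(2 × 695.5 / (1.19 × 3.49 × 1.47))
V_stall = √227.9 = 15.1 m/s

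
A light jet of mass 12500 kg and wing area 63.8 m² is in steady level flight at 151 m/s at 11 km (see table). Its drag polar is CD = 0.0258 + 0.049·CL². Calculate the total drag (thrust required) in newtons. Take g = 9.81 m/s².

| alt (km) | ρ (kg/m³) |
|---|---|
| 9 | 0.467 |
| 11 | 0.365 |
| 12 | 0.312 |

D = 9620 N

At 11 km, from the table: ρ = 0.365 kg/m³.
Level flight ⇒ L = W = m·g = 12500 × 9.81 = 1.2262×10^5 N.
Dynamic pressure q = 0.5 × 0.365 × 151² = 4161 Pa.
CL = 2W/(ρv²S) = 2×1.2262×10^5/(0.365×151²×63.8) = 0.4619.
CD = 0.0258 + 0.049 × 0.4619² = 0.03625.
D = q·S·CD = 4161 × 63.8 × 0.03625 = 9625 N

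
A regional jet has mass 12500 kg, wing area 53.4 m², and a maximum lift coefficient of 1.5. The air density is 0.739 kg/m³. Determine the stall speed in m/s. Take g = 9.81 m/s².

V_stall = 64.4 m/s

Weight W = mg = 12500 × 9.81 = 1.226×10^5 N.
V_stall = √(2W/(ρ·S·CL,max)) = √(2 × 1.226×10^5 / (0.739 × 53.4 × 1.5))
V_stall = √4143 = 64.4 m/s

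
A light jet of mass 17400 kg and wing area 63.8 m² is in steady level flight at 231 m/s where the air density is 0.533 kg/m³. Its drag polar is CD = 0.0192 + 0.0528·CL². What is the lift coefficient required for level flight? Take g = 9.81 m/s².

Weight W = mg = 17400 × 9.81 = 1.7069×10^5 N; in level flight L = W.
q = ½ρv² = ½ × 0.533 × 231² = 14220 Pa.
Required CL = L/(qS) = 1.7069×10^5/(14220·63.8) = 0.1881.

CL = 0.188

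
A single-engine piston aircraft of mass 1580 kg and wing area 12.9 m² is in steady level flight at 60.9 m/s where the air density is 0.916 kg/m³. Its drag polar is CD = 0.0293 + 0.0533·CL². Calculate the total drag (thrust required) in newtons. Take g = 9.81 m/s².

In steady level flight, lift balances weight: W = mg = 1580 × 9.81 = 15500 N.
Dynamic pressure q = 0.5 × 0.916 × 60.9² = 1699 Pa.
CL = 2W/(ρv²S) = 2×15500/(0.916×60.9²×12.9) = 0.7074.
CD = 0.0293 + 0.0533 × 0.7074² = 0.05597.
D = q·S·CD = 1699 × 12.9 × 0.05597 = 1226 N

D = 1230 N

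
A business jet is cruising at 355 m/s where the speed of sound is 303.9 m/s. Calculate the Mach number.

M = v/a = 355 / 303.9 = 1.17

M = 1.17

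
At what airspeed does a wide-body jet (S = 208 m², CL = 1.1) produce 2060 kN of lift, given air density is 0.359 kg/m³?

v = 224 m/s

L = ½ρv²S·CL ⇒ v = √(2L/(ρ·S·CL))
v = √(2 × 2.06×10^6 / (0.359 × 208 × 1.1)) = √50160 = 224 m/s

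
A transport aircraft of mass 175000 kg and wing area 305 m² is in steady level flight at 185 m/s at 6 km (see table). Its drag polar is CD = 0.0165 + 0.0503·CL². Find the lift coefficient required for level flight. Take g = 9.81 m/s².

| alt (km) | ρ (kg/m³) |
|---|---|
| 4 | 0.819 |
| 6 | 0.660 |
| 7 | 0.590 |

At 6 km, from the table: ρ = 0.660 kg/m³.
In steady level flight, lift balances weight: W = mg = 175000 × 9.81 = 1.7168×10^6 N.
q = ½ρv² = ½ × 0.66 × 185² = 11290 Pa.
CL = W/(q·S) = 1.7168×10^6 / (11290 × 305) = 0.4984.

CL = 0.498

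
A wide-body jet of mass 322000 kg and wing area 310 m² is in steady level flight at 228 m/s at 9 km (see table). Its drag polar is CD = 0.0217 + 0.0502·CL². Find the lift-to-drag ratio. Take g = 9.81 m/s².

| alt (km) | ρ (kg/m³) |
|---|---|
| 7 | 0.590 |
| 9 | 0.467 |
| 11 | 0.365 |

At 9 km, from the table: ρ = 0.467 kg/m³.
In steady level flight, lift balances weight: W = mg = 322000 × 9.81 = 3.1588×10^6 N.
Dynamic pressure q = 0.5 × 0.467 × 228² = 12140 Pa.
Required CL = L/(qS) = 3.1588×10^6/(12140·310) = 0.8395.
CD = 0.0217 + 0.0502 × 0.8395² = 0.05708.
L/D = CL/CD = 0.8395 / 0.05708 = 14.7

L/D = 14.7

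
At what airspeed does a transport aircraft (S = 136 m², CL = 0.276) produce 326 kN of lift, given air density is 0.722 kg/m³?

v = 155 m/s

L = ½ρv²S·CL ⇒ v = √(2L/(ρ·S·CL))
v = √(2 × 3.26×10^5 / (0.722 × 136 × 0.276)) = √24060 = 155 m/s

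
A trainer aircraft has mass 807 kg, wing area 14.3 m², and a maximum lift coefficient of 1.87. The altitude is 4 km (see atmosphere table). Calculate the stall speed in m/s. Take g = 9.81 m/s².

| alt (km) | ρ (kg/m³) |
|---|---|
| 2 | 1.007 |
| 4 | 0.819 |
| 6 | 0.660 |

At 4 km, from the table: ρ = 0.819 kg/m³.
At stall, lift equals weight: L = W = m·g = 807 × 9.81 = 7917 N.
V_stall = √(2W/(ρ·S·CL,max)) = √(2 × 7917 / (0.819 × 14.3 × 1.87))
V_stall = √723 = 26.9 m/s

V_stall = 26.9 m/s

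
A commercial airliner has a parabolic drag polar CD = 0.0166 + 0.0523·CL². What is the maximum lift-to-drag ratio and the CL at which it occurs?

For CD = CD0 + K·CL², (L/D)max occurs at CL* = √(CD0/K) and equals 1/(2√(K·CD0)).
(L/D)max = 1/(2√(0.0523 × 0.0166)) = 1/(2 × 0.02946) = 17
CL* = √(0.0166/0.0523) = 0.563

(L/D)max = 17, at CL = 0.563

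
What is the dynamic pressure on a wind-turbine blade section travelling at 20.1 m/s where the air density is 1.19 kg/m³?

q = ½ρv² = ½ × 1.19 × 20.1² = 240 Pa

q = 240 Pa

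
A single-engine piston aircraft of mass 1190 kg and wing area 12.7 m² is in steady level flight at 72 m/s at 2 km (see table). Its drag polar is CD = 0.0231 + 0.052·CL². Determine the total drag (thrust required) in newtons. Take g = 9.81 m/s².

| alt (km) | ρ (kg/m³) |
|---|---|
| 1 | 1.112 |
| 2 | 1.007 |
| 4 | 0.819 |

At 2 km, from the table: ρ = 1.007 kg/m³.
In steady level flight, lift balances weight: W = mg = 1190 × 9.81 = 11674 N.
Dynamic pressure q = 0.5 × 1.007 × 72² = 2610 Pa.
CL = W/(q·S) = 11674 / (2610 × 12.7) = 0.3522.
CD = 0.0231 + 0.052 × 0.3522² = 0.02955.
D = q·S·CD = 2610 × 12.7 × 0.02955 = 979.5 N

D = 980 N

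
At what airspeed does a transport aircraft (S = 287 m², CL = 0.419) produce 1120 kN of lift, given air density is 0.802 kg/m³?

v = 152 m/s

L = ½ρv²S·CL ⇒ v = √(2L/(ρ·S·CL))
v = √(2 × 1.12×10^6 / (0.802 × 287 × 0.419)) = √23230 = 152 m/s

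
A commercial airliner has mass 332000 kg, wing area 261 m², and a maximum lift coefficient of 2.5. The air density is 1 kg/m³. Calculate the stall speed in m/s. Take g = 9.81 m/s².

Weight W = mg = 332000 × 9.81 = 3.257×10^6 N.
From L = ½ρV²S·CL,max = W: V_stall = √(2W/(ρSCL,max)) = √(2·3.257×10^6/(1·261·2.5))
V_stall = √9983 = 99.9 m/s

V_stall = 99.9 m/s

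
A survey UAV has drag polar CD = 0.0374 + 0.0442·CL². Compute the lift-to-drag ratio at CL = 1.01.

CD = 0.0374 + 0.0442 × 1.01² = 0.08249
L/D = CL/CD = 1.01 / 0.08249 = 12.2

L/D = 12.2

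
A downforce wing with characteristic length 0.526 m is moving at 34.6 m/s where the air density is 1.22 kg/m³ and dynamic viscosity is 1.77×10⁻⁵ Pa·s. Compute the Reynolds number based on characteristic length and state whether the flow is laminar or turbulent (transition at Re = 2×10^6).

Re = ρ·v·c/μ = 1.22 × 34.6 × 0.526 / (1.77×10⁻⁵) = 1.25×10^6
Since 1.25×10^6 < 2×10^6, the flow is laminar.

Re = 1.25×10^6 (laminar)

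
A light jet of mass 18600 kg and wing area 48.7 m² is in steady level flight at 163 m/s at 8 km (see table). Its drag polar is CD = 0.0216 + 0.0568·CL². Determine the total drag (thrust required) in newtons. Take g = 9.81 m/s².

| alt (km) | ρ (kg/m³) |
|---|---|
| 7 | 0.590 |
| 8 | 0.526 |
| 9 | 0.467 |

At 8 km, from the table: ρ = 0.526 kg/m³.
Weight W = mg = 18600 × 9.81 = 1.8247×10^5 N; in level flight L = W.
Dynamic pressure q = 0.5 × 0.526 × 163² = 6988 Pa.
CL = 2W/(ρv²S) = 2×1.8247×10^5/(0.526×163²×48.7) = 0.5362.
CD = 0.0216 + 0.0568 × 0.5362² = 0.03793.
D = q·S·CD = 6988 × 48.7 × 0.03793 = 12910 N

D = 12900 N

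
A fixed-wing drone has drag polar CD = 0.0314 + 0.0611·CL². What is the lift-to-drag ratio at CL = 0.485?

L/D = 10.6

CD = 0.0314 + 0.0611 × 0.485² = 0.04577
L/D = CL/CD = 0.485 / 0.04577 = 10.6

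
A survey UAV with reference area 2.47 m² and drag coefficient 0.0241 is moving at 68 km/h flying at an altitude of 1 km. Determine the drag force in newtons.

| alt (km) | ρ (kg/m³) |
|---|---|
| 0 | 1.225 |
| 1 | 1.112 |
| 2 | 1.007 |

D = 11.8 N

At 1 km, from the table: ρ = 1.112 kg/m³.
Convert speed: v = 68 km/h ÷ 3.6 = 18.89 m/s.
D = ½ρv²S·CD = ½ × 1.112 × 18.89² × 2.47 × 0.0241 = 11.8 N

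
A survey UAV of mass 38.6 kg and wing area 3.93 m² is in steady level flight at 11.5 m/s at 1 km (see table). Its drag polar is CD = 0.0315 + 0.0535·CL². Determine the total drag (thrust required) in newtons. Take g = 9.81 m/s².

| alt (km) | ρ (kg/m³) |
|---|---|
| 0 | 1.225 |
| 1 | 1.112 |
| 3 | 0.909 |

D = 35.6 N

At 1 km, from the table: ρ = 1.112 kg/m³.
Level flight ⇒ L = W = m·g = 38.6 × 9.81 = 378.67 N.
q = ½ρv² = ½ × 1.112 × 11.5² = 73.53 Pa.
CL = W/(q·S) = 378.67 / (73.53 × 3.93) = 1.31.
CD = 0.0315 + 0.0535 × 1.31² = 0.1234.
D = q·S·CD = 73.53 × 3.93 × 0.1234 = 35.65 N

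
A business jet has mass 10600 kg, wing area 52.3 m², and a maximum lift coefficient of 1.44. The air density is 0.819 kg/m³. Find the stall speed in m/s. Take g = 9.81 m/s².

At stall, lift equals weight: L = W = m·g = 10600 × 9.81 = 1.04×10^5 N.
V_stall = √(2W/(ρ·S·CL,max)) = √(2 × 1.04×10^5 / (0.819 × 52.3 × 1.44))
V_stall = √3372 = 58.1 m/s

V_stall = 58.1 m/s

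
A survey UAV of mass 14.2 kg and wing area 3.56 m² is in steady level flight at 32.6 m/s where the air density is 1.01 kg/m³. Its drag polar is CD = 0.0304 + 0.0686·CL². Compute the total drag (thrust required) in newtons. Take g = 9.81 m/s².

D = 58.8 N

In steady level flight, lift balances weight: W = mg = 14.2 × 9.81 = 139.3 N.
q = ½ρv² = ½ × 1.01 × 32.6² = 536.7 Pa.
Required CL = L/(qS) = 139.3/(536.7·3.56) = 0.07291.
CD = 0.0304 + 0.0686 × 0.07291² = 0.03076.
D = q·S·CD = 536.7 × 3.56 × 0.03076 = 58.78 N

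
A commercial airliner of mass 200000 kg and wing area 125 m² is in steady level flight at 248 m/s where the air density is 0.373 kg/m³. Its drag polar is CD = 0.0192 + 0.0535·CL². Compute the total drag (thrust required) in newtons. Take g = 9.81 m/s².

D = 1.71×10^5 N

In steady level flight, lift balances weight: W = mg = 200000 × 9.81 = 1.962×10^6 N.
q = ½ρv² = ½ × 0.373 × 248² = 11470 Pa.
Required CL = L/(qS) = 1.962×10^6/(11470·125) = 1.368.
CD = 0.0192 + 0.0535 × 1.368² = 0.1194.
D = q·S·CD = 11470 × 125 × 0.1194 = 1.712×10^5 N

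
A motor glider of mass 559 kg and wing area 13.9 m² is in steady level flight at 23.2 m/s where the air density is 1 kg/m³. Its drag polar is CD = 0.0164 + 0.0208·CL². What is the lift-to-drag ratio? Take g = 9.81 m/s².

In steady level flight, lift balances weight: W = mg = 559 × 9.81 = 5483.8 N.
Dynamic pressure q = 0.5 × 1 × 23.2² = 269.1 Pa.
CL = 2W/(ρv²S) = 2×5483.8/(1×23.2²×13.9) = 1.466.
CD = 0.0164 + 0.0208 × 1.466² = 0.0611.
L/D = CL/CD = 1.466 / 0.0611 = 24

L/D = 24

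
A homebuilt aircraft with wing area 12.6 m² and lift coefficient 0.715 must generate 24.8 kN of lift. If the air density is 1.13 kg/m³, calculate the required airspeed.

v = 69.8 m/s

L = ½ρv²S·CL ⇒ v = √(2L/(ρ·S·CL))
v = √(2 × 24800 / (1.13 × 12.6 × 0.715)) = √4872 = 69.8 m/s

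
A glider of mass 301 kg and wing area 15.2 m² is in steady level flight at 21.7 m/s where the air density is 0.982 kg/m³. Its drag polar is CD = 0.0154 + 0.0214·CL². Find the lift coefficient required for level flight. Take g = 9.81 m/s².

Level flight ⇒ L = W = m·g = 301 × 9.81 = 2952.8 N.
q = ½ρv² = ½ × 0.982 × 21.7² = 231.2 Pa.
Required CL = L/(qS) = 2952.8/(231.2·15.2) = 0.8402.

CL = 0.84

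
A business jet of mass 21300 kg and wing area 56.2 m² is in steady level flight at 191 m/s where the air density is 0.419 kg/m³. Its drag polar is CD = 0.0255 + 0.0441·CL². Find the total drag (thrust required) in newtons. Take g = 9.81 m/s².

Level flight ⇒ L = W = m·g = 21300 × 9.81 = 2.0895×10^5 N.
Dynamic pressure q = 0.5 × 0.419 × 191² = 7643 Pa.
CL = W/(q·S) = 2.0895×10^5 / (7643 × 56.2) = 0.4865.
CD = 0.0255 + 0.0441 × 0.4865² = 0.03594.
D = q·S·CD = 7643 × 56.2 × 0.03594 = 15440 N

D = 15400 N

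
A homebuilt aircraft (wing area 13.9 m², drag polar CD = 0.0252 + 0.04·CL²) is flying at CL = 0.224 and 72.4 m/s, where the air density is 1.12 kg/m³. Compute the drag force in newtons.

D = 1110 N

CD = 0.0252 + 0.04 × 0.224² = 0.02721
D = ½ρv²S·CD = ½ × 1.12 × 72.4² × 13.9 × 0.02721 = 1110 N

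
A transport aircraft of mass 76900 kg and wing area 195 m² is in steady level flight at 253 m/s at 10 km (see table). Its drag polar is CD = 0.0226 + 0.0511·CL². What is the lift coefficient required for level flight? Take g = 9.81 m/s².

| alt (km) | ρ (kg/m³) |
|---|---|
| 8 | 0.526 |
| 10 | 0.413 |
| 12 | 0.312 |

CL = 0.293

At 10 km, from the table: ρ = 0.413 kg/m³.
In steady level flight, lift balances weight: W = mg = 76900 × 9.81 = 7.5439×10^5 N.
Dynamic pressure q = 0.5 × 0.413 × 253² = 13220 Pa.
CL = W/(q·S) = 7.5439×10^5 / (13220 × 195) = 0.2927.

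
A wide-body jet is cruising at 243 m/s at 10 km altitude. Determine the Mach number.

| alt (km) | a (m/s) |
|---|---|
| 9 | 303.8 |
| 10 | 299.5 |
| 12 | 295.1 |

M = 0.811

At 10 km, from the table: a = 299.5 m/s.
M = v/a = 243 / 299.5 = 0.811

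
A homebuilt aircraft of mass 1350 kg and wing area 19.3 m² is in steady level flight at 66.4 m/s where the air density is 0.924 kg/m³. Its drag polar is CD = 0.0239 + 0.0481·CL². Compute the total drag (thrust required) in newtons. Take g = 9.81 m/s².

D = 1150 N

In steady level flight, lift balances weight: W = mg = 1350 × 9.81 = 13244 N.
Dynamic pressure q = 0.5 × 0.924 × 66.4² = 2037 Pa.
CL = W/(q·S) = 13244 / (2037 × 19.3) = 0.3369.
CD = 0.0239 + 0.0481 × 0.3369² = 0.02936.
D = q·S·CD = 2037 × 19.3 × 0.02936 = 1154 N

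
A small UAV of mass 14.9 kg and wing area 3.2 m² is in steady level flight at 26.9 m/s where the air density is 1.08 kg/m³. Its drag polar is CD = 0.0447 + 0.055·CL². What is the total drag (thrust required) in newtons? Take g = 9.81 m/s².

In steady level flight, lift balances weight: W = mg = 14.9 × 9.81 = 146.17 N.
Dynamic pressure q = 0.5 × 1.08 × 26.9² = 390.7 Pa.
Required CL = L/(qS) = 146.17/(390.7·3.2) = 0.1169.
CD = 0.0447 + 0.055 × 0.1169² = 0.04545.
D = q·S·CD = 390.7 × 3.2 × 0.04545 = 56.83 N

D = 56.8 N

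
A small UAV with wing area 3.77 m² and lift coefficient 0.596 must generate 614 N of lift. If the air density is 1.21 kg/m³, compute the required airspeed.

v = 21.3 m/s

L = ½ρv²S·CL ⇒ v = √(2L/(ρ·S·CL))
v = √(2 × 614 / (1.21 × 3.77 × 0.596)) = √451.7 = 21.3 m/s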